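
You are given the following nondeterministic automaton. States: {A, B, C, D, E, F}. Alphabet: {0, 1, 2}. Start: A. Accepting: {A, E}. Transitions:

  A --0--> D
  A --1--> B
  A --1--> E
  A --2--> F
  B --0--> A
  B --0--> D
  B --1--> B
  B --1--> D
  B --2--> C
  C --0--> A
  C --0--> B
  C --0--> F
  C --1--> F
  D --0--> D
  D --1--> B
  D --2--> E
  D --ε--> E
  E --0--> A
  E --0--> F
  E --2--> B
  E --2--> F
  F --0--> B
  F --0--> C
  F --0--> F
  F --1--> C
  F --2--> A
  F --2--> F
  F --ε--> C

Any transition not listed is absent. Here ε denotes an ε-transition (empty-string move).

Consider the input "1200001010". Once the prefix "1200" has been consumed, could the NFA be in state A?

Start in {A}.
Read '1': {A} → {B, E}.
Read '2': {B, E} → {B, C, F}.
Read '0': {B, C, F} → {A, B, C, D, E, F}.
Read '0': {A, B, C, D, E, F} → {A, B, C, D, E, F}.
State A is in {A, B, C, D, E, F}.

Yes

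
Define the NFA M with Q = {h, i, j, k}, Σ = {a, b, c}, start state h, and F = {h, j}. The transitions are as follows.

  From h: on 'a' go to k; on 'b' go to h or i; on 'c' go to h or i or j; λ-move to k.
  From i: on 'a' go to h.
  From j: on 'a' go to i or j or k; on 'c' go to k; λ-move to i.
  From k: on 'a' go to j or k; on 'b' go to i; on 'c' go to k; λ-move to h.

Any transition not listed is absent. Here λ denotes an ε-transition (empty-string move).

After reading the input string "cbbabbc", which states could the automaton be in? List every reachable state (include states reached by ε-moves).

Start: ε-closure({h}) = {h, k}.
Read 'c': {h, k} → {h, i, j, k}.
Read 'b': {h, i, j, k} → {h, i, k}.
Read 'b': {h, i, k} → {h, i, k}.
Read 'a': {h, i, k} → {h, i, j, k}.
Read 'b': {h, i, j, k} → {h, i, k}.
Read 'b': {h, i, k} → {h, i, k}.
Read 'c': {h, i, k} → {h, i, j, k}.

{h, i, j, k}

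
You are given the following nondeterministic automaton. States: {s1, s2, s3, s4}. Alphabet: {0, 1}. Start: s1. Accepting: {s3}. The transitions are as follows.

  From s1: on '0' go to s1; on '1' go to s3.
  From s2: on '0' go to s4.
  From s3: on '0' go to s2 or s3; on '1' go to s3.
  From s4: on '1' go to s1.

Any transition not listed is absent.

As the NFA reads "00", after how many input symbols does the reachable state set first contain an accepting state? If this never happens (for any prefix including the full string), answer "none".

none

Start in {s1}.
Read '0': {s1} → {s1}.
Read '0': {s1} → {s1}.
No reachable set along the way intersects F.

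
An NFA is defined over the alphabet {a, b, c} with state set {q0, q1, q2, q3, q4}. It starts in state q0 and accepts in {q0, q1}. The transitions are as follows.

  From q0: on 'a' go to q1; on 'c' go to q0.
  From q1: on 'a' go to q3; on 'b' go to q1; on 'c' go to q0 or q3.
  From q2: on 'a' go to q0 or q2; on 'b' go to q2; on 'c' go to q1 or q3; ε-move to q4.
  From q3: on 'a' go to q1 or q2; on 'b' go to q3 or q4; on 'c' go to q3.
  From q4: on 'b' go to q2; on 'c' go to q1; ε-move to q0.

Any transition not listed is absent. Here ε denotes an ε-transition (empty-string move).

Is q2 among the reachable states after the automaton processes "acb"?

No

Start in {q0}.
Read 'a': {q0} → {q1}.
Read 'c': {q1} → {q0, q3}.
Read 'b': {q0, q3} → {q0, q3, q4}.
State q2 is not in {q0, q3, q4}.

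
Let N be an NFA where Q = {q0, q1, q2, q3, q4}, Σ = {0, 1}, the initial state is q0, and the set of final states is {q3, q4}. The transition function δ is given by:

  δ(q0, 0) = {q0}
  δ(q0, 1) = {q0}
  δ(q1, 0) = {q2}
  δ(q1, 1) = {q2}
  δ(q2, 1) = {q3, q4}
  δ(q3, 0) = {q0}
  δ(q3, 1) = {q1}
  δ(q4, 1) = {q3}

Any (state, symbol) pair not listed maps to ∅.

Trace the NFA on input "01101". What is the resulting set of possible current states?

{q0}

Start in {q0}.
Read '0': {q0} → {q0}.
Read '1': {q0} → {q0}.
Read '1': {q0} → {q0}.
Read '0': {q0} → {q0}.
Read '1': {q0} → {q0}.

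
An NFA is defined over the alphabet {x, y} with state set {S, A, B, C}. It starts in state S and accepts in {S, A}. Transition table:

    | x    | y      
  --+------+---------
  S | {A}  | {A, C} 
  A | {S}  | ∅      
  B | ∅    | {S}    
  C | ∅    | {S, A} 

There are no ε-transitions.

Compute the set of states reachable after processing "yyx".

{S, A}

Start in {S}.
Read 'y': S→{A, C}; now {A, C}.
Read 'y': A→∅, C→{S, A}; now {S, A}.
Read 'x': S→{A}, A→{S}; now {S, A}.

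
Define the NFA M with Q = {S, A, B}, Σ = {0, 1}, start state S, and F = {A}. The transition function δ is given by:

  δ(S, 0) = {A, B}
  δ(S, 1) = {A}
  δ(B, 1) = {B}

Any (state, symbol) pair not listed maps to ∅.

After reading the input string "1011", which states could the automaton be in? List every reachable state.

∅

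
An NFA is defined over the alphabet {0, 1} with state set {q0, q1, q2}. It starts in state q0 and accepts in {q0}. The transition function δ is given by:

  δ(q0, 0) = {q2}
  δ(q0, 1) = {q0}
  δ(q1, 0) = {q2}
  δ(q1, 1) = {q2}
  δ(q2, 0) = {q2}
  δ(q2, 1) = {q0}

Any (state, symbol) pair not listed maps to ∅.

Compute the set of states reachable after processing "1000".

Start in {q0}.
Read '1': q0→{q0}; now {q0}.
Read '0': q0→{q2}; now {q2}.
Read '0': q2→{q2}; now {q2}.
Read '0': q2→{q2}; now {q2}.

{q2}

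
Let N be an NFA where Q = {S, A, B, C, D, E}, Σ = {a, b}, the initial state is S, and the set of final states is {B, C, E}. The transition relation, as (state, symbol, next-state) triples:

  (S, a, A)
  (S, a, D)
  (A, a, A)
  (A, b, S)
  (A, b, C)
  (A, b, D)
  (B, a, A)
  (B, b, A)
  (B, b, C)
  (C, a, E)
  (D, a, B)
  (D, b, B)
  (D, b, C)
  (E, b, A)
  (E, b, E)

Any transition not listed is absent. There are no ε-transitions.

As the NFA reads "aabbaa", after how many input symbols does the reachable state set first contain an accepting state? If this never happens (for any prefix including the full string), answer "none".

Start in {S}.
Read 'a': S→{A, D}; now {A, D}.
Read 'a': A→{A}, D→{B}; now {A, B}.
None of the earlier sets intersect F, but {A, B} does.

2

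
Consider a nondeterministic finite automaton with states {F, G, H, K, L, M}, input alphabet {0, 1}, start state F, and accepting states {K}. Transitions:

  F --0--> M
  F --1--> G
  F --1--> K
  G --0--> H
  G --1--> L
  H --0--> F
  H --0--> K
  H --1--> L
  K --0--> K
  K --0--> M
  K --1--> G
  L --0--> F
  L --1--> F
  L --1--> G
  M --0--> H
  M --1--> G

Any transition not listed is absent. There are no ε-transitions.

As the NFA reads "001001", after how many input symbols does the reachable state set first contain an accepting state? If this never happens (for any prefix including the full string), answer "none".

none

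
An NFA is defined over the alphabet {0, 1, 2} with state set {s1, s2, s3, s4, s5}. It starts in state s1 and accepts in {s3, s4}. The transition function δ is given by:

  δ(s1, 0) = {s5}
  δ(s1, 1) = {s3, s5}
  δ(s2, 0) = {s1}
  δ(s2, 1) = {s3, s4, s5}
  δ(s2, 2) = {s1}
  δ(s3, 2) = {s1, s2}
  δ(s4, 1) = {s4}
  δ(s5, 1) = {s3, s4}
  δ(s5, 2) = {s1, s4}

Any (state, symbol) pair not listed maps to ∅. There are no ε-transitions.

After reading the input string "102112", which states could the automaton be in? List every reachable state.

Start in {s1}.
Read '1': {s1} → {s3, s5}.
Read '0': {s3, s5} → ∅.
The set is empty and remains empty for the remaining 4 symbols.

∅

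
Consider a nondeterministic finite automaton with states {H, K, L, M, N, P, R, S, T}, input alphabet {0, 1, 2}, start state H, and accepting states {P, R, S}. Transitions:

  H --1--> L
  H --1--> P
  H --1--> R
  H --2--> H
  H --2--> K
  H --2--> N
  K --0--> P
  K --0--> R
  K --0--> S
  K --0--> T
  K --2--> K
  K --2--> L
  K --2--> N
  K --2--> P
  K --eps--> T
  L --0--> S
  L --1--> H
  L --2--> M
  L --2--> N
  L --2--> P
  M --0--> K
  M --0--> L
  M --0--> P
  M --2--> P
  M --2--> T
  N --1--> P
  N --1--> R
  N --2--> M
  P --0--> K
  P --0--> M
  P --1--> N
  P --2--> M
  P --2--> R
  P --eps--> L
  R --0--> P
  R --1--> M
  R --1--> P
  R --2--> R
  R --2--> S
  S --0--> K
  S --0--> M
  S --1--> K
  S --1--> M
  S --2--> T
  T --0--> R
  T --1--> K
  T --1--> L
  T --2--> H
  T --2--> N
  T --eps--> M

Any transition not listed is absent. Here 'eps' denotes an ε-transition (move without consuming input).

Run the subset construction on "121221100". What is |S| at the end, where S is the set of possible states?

7

Start in {H}.
Read '1': H→{L, P, R}; now {L, P, R}.
Read '2': L→{M, N, P}, P→{M, R}, R→{R, S}; union {M, N, P, R, S}; ε-closure = {L, M, N, P, R, S}.
Read '1': L→{H}, M→∅, N→{P, R}, P→{N}, R→{M, P}, S→{K, M}; union {H, K, M, N, P, R}; ε-closure = {H, K, L, M, N, P, R, T}.
Read '2': H→{H, K, N}, K→{K, L, N, P}, L→{M, N, P}, M→{P, T}, N→{M}, P→{M, R}, R→{R, S}, T→{H, N}; now {H, K, L, M, N, P, R, S, T}.
Read '2': H→{H, K, N}, K→{K, L, N, P}, L→{M, N, P}, M→{P, T}, N→{M}, P→{M, R}, R→{R, S}, S→{T}, T→{H, N}; now {H, K, L, M, N, P, R, S, T}.
Read '1': H→{L, P, R}, K→∅, L→{H}, M→∅, N→{P, R}, P→{N}, R→{M, P}, S→{K, M}, T→{K, L}; union {H, K, L, M, N, P, R}; ε-closure = {H, K, L, M, N, P, R, T}.
Read '1': H→{L, P, R}, K→∅, L→{H}, M→∅, N→{P, R}, P→{N}, R→{M, P}, T→{K, L}; union {H, K, L, M, N, P, R}; ε-closure = {H, K, L, M, N, P, R, T}.
Read '0': H→∅, K→{P, R, S, T}, L→{S}, M→{K, L, P}, N→∅, P→{K, M}, R→{P}, T→{R}; now {K, L, M, P, R, S, T}.
Read '0': K→{P, R, S, T}, L→{S}, M→{K, L, P}, P→{K, M}, R→{P}, S→{K, M}, T→{R}; now {K, L, M, P, R, S, T}.
That set has 7 states.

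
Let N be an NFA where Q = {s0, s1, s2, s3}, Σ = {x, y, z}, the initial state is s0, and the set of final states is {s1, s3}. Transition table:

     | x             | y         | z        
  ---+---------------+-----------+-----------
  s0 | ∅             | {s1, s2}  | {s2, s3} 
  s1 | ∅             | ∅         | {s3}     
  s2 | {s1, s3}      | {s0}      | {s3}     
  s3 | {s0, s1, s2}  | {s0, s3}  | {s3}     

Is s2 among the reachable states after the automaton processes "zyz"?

Start in {s0}.
Read 'z': s0→{s2, s3}; now {s2, s3}.
Read 'y': s2→{s0}, s3→{s0, s3}; now {s0, s3}.
Read 'z': s0→{s2, s3}, s3→{s3}; now {s2, s3}.
State s2 is in {s2, s3}.

Yes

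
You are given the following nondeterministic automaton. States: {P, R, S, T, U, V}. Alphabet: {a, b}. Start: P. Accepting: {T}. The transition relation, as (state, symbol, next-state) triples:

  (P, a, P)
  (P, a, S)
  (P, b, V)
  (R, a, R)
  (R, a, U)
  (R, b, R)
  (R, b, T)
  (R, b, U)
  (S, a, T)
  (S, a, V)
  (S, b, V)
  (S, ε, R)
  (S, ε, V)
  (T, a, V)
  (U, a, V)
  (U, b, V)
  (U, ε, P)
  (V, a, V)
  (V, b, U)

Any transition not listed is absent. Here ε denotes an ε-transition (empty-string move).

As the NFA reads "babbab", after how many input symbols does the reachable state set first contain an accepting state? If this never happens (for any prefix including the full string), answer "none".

none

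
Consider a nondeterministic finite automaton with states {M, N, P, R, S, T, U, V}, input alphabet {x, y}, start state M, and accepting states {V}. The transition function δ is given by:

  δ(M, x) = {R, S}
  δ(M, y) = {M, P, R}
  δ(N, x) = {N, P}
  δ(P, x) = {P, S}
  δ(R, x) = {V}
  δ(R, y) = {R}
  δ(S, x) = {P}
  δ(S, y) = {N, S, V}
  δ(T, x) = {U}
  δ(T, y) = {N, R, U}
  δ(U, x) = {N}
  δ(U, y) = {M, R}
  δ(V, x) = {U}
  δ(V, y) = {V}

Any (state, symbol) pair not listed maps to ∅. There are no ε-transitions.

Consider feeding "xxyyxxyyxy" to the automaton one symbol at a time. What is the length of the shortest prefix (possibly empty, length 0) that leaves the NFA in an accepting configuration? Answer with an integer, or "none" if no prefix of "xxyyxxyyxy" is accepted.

Start in {M}.
Read 'x': {M} → {R, S}.
Read 'x': {R, S} → {P, V}.
None of the earlier sets intersect F, but {P, V} does.

2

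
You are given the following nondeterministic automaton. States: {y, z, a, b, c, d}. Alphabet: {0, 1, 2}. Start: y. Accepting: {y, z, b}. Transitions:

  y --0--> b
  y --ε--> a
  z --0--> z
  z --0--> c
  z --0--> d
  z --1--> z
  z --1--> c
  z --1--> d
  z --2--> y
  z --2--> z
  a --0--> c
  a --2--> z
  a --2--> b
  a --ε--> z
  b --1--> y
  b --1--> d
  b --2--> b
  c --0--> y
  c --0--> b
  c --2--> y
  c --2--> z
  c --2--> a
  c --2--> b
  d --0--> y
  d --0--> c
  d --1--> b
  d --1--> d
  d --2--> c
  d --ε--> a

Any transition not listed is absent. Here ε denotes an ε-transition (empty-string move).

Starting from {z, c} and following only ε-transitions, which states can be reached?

Begin with {z, c}.
No ε-moves leave this set, so the closure equals the set itself.

{z, c}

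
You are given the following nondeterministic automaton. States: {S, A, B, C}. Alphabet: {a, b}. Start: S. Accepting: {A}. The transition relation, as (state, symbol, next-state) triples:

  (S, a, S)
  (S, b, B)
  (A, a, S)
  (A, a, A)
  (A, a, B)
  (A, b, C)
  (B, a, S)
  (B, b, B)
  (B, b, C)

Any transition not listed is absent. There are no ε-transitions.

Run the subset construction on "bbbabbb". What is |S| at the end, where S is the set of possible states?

2

Start in {S}.
Read 'b': {S} → {B}.
Read 'b': {B} → {B, C}.
Read 'b': {B, C} → {B, C}.
Read 'a': {B, C} → {S}.
Read 'b': {S} → {B}.
Read 'b': {B} → {B, C}.
Read 'b': {B, C} → {B, C}.
That set has 2 states.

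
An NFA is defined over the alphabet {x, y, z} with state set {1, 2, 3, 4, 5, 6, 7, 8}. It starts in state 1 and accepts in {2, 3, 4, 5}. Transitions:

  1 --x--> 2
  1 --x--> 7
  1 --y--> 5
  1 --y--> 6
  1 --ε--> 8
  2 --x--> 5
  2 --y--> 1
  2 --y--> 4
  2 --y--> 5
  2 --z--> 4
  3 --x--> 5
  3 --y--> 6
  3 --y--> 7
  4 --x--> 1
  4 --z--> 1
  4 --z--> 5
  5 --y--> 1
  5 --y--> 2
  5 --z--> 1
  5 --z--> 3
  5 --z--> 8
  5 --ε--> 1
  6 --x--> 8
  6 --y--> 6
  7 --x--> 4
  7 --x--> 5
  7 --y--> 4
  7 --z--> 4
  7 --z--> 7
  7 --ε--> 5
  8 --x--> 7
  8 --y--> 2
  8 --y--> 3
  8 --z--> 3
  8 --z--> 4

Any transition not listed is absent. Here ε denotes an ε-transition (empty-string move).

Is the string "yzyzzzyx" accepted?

Yes

Start: ε-closure({1}) = {1, 8}.
Read 'y': 1→{5, 6}, 8→{2, 3}; union {2, 3, 5, 6}; ε-closure = {1, 2, 3, 5, 6, 8}.
Read 'z': 1→∅, 2→{4}, 3→∅, 5→{1, 3, 8}, 6→∅, 8→{3, 4}; now {1, 3, 4, 8}.
Read 'y': 1→{5, 6}, 3→{6, 7}, 4→∅, 8→{2, 3}; union {2, 3, 5, 6, 7}; ε-closure = {1, 2, 3, 5, 6, 7, 8}.
Read 'z': 1→∅, 2→{4}, 3→∅, 5→{1, 3, 8}, 6→∅, 7→{4, 7}, 8→{3, 4}; union {1, 3, 4, 7, 8}; ε-closure = {1, 3, 4, 5, 7, 8}.
Read 'z': 1→∅, 3→∅, 4→{1, 5}, 5→{1, 3, 8}, 7→{4, 7}, 8→{3, 4}; now {1, 3, 4, 5, 7, 8}.
Read 'z': 1→∅, 3→∅, 4→{1, 5}, 5→{1, 3, 8}, 7→{4, 7}, 8→{3, 4}; now {1, 3, 4, 5, 7, 8}.
Read 'y': 1→{5, 6}, 3→{6, 7}, 4→∅, 5→{1, 2}, 7→{4}, 8→{2, 3}; union {1, 2, 3, 4, 5, 6, 7}; ε-closure = {1, 2, 3, 4, 5, 6, 7, 8}.
Read 'x': 1→{2, 7}, 2→{5}, 3→{5}, 4→{1}, 5→∅, 6→{8}, 7→{4, 5}, 8→{7}; now {1, 2, 4, 5, 7, 8}.
The final set {1, 2, 4, 5, 7, 8} contains the accepting states 2, 4, 5.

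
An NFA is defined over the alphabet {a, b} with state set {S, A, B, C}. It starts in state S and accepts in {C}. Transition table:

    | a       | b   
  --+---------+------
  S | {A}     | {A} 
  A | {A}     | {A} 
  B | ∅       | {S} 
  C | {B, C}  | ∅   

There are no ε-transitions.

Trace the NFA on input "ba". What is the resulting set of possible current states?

{A}

Start in {S}.
Read 'b': {S} → {A}.
Read 'a': {A} → {A}.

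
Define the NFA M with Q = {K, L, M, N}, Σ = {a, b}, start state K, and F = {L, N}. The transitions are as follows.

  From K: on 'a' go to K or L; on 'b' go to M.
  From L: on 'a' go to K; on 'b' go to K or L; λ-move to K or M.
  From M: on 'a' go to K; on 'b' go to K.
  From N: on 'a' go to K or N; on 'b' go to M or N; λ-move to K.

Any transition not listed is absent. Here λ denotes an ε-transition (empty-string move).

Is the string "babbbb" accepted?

No

Start in {K}.
Read 'b': K→{M}; now {M}.
Read 'a': M→{K}; now {K}.
Read 'b': K→{M}; now {M}.
Read 'b': M→{K}; now {K}.
Read 'b': K→{M}; now {M}.
Read 'b': M→{K}; now {K}.
The final set {K} contains no accepting state.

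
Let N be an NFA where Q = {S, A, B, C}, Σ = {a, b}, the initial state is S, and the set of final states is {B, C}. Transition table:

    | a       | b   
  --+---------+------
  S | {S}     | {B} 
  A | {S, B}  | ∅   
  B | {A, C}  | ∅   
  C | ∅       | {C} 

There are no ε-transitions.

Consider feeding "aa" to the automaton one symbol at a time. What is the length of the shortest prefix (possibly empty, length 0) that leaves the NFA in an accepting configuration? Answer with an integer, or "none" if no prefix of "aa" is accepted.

none

Start in {S}.
Read 'a': S→{S}; now {S}.
Read 'a': S→{S}; now {S}.
No reachable set along the way intersects F.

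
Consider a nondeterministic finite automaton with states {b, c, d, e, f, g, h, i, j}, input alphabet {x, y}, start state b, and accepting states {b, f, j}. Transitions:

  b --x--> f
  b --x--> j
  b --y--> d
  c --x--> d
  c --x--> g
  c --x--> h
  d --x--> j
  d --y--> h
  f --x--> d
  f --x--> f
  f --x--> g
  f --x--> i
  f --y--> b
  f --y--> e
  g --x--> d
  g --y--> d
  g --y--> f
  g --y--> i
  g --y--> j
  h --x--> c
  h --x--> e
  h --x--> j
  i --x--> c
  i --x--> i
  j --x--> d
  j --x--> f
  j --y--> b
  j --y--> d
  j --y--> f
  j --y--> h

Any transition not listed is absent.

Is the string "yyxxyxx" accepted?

Yes

Start in {b}.
Read 'y': b→{d}; now {d}.
Read 'y': d→{h}; now {h}.
Read 'x': h→{c, e, j}; now {c, e, j}.
Read 'x': c→{d, g, h}, e→∅, j→{d, f}; now {d, f, g, h}.
Read 'y': d→{h}, f→{b, e}, g→{d, f, i, j}, h→∅; now {b, d, e, f, h, i, j}.
Read 'x': b→{f, j}, d→{j}, e→∅, f→{d, f, g, i}, h→{c, e, j}, i→{c, i}, j→{d, f}; now {c, d, e, f, g, i, j}.
Read 'x': c→{d, g, h}, d→{j}, e→∅, f→{d, f, g, i}, g→{d}, i→{c, i}, j→{d, f}; now {c, d, f, g, h, i, j}.
The final set {c, d, f, g, h, i, j} contains the accepting states f, j.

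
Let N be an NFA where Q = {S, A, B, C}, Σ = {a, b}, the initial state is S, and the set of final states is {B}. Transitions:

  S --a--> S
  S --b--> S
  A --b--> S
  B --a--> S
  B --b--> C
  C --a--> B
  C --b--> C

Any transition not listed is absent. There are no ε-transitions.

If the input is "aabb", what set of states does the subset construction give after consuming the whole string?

{S}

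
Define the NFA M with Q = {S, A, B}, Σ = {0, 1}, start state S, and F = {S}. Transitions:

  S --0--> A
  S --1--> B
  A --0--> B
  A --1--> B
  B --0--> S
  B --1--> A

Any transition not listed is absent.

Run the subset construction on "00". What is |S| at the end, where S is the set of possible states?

Start in {S}.
Read '0': S→{A}; now {A}.
Read '0': A→{B}; now {B}.
That set has 1 state.

1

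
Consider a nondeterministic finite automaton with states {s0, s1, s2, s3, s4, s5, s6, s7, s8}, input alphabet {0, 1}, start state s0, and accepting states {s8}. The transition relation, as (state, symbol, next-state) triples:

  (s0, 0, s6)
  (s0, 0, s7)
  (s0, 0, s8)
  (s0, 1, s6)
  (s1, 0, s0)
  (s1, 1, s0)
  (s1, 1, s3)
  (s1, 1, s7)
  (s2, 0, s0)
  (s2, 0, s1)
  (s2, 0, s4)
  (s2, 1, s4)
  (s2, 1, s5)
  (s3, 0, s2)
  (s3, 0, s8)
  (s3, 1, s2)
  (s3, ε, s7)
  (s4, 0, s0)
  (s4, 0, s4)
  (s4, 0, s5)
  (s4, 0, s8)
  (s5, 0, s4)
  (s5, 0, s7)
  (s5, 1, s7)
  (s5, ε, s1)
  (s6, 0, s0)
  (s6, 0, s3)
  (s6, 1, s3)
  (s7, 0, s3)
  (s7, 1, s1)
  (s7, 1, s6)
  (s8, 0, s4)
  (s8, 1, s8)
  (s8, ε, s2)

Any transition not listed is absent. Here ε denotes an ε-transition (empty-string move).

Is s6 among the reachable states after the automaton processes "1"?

Start in {s0}.
Read '1': {s0} → {s6}.
State s6 is in {s6}.

Yes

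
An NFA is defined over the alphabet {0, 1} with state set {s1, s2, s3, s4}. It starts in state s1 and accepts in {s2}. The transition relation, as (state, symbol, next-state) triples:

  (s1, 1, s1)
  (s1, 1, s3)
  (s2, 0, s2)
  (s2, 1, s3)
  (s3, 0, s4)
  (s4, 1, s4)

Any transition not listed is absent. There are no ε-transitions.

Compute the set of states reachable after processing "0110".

Start in {s1}.
Read '0': s1→∅; now ∅.
The set is empty and remains empty for the remaining 3 symbols.

∅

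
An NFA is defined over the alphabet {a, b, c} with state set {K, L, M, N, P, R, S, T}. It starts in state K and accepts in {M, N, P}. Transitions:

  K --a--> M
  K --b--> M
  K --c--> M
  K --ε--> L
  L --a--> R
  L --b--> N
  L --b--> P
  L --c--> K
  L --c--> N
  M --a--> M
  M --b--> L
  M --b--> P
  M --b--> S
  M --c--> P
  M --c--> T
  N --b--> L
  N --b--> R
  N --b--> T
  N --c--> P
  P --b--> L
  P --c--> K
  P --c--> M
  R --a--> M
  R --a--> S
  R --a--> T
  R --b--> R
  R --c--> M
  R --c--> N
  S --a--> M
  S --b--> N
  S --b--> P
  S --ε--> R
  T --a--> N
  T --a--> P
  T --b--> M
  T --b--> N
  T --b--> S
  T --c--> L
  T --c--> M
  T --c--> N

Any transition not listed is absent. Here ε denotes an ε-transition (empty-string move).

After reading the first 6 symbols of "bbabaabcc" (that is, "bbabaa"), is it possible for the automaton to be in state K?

No

Start: ε-closure({K}) = {K, L}.
Read 'b': {K, L} → {M, N, P}.
Read 'b': {M, N, P} → {L, P, R, S, T}.
Read 'a': {L, P, R, S, T} → {M, N, P, R, S, T}.
Read 'b': {M, N, P, R, S, T} → {L, M, N, P, R, S, T}.
Read 'a': {L, M, N, P, R, S, T} → {M, N, P, R, S, T}.
Read 'a': {M, N, P, R, S, T} → {M, N, P, R, S, T}.
State K is not in {M, N, P, R, S, T}.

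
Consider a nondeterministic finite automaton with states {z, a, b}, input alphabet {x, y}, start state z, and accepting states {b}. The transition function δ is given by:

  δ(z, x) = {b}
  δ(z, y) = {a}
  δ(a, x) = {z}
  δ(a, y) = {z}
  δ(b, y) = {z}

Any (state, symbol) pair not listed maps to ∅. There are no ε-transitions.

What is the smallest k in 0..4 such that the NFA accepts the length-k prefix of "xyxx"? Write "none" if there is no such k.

1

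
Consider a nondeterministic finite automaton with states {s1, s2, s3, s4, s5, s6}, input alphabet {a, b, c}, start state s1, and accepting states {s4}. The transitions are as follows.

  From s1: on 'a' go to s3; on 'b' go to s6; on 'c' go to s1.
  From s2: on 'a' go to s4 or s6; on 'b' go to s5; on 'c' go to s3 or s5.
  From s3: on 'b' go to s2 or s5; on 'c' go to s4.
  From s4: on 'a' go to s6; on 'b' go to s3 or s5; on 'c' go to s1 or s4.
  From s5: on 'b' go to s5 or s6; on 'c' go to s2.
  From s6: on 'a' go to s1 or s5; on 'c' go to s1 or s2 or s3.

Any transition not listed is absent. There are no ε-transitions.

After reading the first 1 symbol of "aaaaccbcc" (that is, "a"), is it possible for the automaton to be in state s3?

Yes

Start in {s1}.
Read 'a': s1→{s3}; now {s3}.
State s3 is in {s3}.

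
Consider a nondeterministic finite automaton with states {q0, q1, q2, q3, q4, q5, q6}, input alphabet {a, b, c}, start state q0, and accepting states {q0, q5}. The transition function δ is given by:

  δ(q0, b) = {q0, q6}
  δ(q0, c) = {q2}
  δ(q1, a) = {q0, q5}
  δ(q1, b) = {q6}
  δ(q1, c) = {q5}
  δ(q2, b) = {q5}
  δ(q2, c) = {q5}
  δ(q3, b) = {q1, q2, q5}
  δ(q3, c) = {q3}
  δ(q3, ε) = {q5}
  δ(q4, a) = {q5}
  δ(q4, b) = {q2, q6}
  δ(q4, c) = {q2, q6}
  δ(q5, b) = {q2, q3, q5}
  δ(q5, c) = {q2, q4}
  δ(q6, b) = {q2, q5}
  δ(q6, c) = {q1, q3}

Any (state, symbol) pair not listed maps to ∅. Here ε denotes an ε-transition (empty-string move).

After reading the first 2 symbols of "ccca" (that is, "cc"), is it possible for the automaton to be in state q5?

Yes

Start in {q0}.
Read 'c': q0→{q2}; now {q2}.
Read 'c': q2→{q5}; now {q5}.
State q5 is in {q5}.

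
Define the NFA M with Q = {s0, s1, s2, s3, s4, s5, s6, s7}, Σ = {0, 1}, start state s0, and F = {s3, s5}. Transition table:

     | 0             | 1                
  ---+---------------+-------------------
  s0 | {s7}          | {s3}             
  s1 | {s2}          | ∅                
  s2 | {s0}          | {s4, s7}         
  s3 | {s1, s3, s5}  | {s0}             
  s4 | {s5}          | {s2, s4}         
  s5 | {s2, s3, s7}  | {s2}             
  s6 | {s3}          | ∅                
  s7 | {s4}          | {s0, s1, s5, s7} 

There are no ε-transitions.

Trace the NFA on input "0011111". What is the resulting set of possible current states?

{s0, s1, s2, s3, s4, s5, s7}

Start in {s0}.
Read '0': {s0} → {s7}.
Read '0': {s7} → {s4}.
Read '1': {s4} → {s2, s4}.
Read '1': {s2, s4} → {s2, s4, s7}.
Read '1': {s2, s4, s7} → {s0, s1, s2, s4, s5, s7}.
Read '1': {s0, s1, s2, s4, s5, s7} → {s0, s1, s2, s3, s4, s5, s7}.
Read '1': {s0, s1, s2, s3, s4, s5, s7} → {s0, s1, s2, s3, s4, s5, s7}.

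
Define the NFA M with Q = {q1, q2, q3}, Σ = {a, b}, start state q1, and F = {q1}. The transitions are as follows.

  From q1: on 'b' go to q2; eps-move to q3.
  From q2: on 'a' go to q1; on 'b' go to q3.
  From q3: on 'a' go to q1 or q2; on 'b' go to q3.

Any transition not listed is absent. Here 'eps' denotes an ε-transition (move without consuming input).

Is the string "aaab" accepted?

Start: ε-closure({q1}) = {q1, q3}.
Read 'a': {q1, q3} → {q1, q2, q3}.
Read 'a': {q1, q2, q3} → {q1, q2, q3}.
Read 'a': {q1, q2, q3} → {q1, q2, q3}.
Read 'b': {q1, q2, q3} → {q2, q3}.
The final set {q2, q3} contains no accepting state.

No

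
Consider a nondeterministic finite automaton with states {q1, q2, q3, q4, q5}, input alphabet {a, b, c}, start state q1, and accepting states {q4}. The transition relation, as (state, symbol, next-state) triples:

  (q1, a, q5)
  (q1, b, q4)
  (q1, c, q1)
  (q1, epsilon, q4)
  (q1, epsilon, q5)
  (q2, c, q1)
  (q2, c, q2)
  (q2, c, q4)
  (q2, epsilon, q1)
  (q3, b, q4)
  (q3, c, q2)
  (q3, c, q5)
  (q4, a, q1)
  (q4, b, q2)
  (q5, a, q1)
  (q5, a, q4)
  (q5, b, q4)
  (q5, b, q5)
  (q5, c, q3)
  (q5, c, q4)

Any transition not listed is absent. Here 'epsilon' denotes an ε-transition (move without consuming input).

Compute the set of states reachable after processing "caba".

{q1, q4, q5}

Start: ε-closure({q1}) = {q1, q4, q5}.
Read 'c': q1→{q1}, q4→∅, q5→{q3, q4}; union {q1, q3, q4}; ε-closure = {q1, q3, q4, q5}.
Read 'a': q1→{q5}, q3→∅, q4→{q1}, q5→{q1, q4}; now {q1, q4, q5}.
Read 'b': q1→{q4}, q4→{q2}, q5→{q4, q5}; union {q2, q4, q5}; ε-closure = {q1, q2, q4, q5}.
Read 'a': q1→{q5}, q2→∅, q4→{q1}, q5→{q1, q4}; now {q1, q4, q5}.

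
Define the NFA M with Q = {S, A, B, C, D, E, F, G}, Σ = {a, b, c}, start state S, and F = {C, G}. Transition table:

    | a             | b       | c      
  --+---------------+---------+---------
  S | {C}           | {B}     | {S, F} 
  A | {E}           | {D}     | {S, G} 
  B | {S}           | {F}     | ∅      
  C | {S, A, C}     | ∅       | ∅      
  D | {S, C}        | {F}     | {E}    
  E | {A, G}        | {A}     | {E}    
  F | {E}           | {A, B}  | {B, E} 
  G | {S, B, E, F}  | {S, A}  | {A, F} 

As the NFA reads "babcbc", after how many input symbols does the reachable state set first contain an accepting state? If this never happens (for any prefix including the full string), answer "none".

none

Start in {S}.
Read 'b': {S} → {B}.
Read 'a': {B} → {S}.
Read 'b': {S} → {B}.
Read 'c': {B} → ∅.
The set is empty and remains empty for the remaining 2 symbols.
No reachable set along the way intersects F.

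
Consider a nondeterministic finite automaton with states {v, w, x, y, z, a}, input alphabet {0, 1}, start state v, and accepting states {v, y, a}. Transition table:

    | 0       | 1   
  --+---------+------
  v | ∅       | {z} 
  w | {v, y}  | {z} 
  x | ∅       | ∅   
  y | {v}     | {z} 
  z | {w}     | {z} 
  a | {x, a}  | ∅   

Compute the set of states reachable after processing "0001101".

Start in {v}.
Read '0': {v} → ∅.
The set is empty and remains empty for the remaining 6 symbols.

∅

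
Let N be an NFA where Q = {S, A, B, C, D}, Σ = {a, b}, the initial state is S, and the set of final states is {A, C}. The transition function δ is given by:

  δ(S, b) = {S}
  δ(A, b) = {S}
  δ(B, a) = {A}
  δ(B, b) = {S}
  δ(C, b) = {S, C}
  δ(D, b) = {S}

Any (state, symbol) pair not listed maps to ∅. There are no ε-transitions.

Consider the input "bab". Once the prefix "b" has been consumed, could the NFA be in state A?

Start in {S}.
Read 'b': {S} → {S}.
State A is not in {S}.

No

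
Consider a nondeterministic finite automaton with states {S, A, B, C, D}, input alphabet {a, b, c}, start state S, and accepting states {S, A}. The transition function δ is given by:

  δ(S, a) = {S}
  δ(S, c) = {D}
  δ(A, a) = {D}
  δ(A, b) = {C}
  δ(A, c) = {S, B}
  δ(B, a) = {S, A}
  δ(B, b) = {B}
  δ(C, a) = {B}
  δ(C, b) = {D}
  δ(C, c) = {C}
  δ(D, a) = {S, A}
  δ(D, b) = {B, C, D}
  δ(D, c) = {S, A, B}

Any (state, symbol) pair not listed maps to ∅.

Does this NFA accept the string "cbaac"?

Yes

Start in {S}.
Read 'c': S→{D}; now {D}.
Read 'b': D→{B, C, D}; now {B, C, D}.
Read 'a': B→{S, A}, C→{B}, D→{S, A}; now {S, A, B}.
Read 'a': S→{S}, A→{D}, B→{S, A}; now {S, A, D}.
Read 'c': S→{D}, A→{S, B}, D→{S, A, B}; now {S, A, B, D}.
The final set {S, A, B, D} contains the accepting states S, A.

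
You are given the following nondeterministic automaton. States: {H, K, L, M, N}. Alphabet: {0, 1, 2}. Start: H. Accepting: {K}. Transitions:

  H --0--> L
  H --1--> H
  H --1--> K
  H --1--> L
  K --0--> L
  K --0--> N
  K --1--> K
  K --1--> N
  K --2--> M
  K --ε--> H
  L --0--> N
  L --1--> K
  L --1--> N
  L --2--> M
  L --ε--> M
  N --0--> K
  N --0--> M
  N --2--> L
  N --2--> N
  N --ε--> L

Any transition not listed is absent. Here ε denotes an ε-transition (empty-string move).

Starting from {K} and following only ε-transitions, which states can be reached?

{H, K}

Begin with {K}.
ε-move K → H; add H.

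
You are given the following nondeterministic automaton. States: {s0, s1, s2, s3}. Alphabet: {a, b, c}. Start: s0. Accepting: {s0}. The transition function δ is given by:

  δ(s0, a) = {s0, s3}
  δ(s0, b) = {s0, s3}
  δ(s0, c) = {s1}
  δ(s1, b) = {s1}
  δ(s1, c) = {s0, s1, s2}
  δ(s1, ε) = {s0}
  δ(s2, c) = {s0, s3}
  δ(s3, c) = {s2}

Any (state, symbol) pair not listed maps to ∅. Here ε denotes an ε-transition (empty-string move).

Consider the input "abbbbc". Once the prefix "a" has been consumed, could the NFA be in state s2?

No

Start in {s0}.
Read 'a': {s0} → {s0, s3}.
State s2 is not in {s0, s3}.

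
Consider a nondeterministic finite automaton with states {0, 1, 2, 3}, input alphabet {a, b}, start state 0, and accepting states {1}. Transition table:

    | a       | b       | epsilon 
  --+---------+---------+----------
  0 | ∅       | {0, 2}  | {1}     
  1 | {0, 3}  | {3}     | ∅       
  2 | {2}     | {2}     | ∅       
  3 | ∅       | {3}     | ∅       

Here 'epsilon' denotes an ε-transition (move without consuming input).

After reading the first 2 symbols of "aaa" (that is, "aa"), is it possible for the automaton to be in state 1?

Yes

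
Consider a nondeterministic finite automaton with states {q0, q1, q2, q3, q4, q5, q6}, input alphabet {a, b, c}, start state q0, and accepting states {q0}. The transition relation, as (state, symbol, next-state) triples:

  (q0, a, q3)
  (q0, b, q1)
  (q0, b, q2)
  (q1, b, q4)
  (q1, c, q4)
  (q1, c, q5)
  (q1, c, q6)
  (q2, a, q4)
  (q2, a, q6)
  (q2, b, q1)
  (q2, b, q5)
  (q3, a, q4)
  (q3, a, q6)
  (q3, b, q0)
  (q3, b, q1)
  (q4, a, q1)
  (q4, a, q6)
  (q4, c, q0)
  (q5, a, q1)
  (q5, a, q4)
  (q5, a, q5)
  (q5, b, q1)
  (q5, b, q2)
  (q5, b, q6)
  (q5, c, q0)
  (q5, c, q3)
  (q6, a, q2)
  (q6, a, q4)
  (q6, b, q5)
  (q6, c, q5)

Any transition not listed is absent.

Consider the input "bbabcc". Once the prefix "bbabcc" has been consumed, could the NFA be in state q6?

Start in {q0}.
Read 'b': {q0} → {q1, q2}.
Read 'b': {q1, q2} → {q1, q4, q5}.
Read 'a': {q1, q4, q5} → {q1, q4, q5, q6}.
Read 'b': {q1, q4, q5, q6} → {q1, q2, q4, q5, q6}.
Read 'c': {q1, q2, q4, q5, q6} → {q0, q3, q4, q5, q6}.
Read 'c': {q0, q3, q4, q5, q6} → {q0, q3, q5}.
State q6 is not in {q0, q3, q5}.

No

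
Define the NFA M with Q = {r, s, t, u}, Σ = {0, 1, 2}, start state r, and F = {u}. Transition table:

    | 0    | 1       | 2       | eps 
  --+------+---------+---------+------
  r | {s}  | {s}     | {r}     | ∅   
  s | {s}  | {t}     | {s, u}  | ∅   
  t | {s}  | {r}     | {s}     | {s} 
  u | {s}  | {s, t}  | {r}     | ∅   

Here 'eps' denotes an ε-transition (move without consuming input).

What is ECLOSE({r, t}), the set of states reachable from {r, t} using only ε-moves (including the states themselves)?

{r, s, t}

Begin with {r, t}.
ε-move t → s; add s.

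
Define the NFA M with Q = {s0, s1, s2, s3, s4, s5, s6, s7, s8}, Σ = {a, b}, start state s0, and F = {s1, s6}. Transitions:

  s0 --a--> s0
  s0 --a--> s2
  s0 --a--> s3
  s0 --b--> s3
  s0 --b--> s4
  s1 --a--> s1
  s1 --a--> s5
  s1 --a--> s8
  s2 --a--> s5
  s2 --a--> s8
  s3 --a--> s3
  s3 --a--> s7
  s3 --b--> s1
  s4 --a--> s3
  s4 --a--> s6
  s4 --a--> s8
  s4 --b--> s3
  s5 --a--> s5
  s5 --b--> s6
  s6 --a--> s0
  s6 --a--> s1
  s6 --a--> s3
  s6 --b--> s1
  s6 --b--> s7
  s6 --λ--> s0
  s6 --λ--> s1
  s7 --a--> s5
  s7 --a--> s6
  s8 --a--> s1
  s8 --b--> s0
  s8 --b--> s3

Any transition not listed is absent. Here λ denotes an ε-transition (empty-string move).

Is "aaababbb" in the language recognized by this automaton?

Yes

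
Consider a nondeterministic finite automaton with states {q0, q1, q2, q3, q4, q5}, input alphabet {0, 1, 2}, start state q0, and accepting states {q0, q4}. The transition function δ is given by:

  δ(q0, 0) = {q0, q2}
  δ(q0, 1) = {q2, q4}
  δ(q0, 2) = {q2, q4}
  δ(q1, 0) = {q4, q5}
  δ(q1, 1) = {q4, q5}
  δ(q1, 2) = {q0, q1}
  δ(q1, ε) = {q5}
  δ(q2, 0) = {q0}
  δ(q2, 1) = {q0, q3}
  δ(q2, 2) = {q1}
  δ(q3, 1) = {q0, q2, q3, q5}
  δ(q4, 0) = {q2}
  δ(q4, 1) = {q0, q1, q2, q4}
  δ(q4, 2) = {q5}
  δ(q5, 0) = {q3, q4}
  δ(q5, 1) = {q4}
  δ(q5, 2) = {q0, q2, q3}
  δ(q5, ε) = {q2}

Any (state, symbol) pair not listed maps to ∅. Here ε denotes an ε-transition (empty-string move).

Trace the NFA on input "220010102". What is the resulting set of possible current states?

{q0, q1, q2, q3, q4, q5}

Start in {q0}.
Read '2': q0→{q2, q4}; now {q2, q4}.
Read '2': q2→{q1}, q4→{q5}; union {q1, q5}; ε-closure = {q1, q2, q5}.
Read '0': q1→{q4, q5}, q2→{q0}, q5→{q3, q4}; union {q0, q3, q4, q5}; ε-closure = {q0, q2, q3, q4, q5}.
Read '0': q0→{q0, q2}, q2→{q0}, q3→∅, q4→{q2}, q5→{q3, q4}; now {q0, q2, q3, q4}.
Read '1': q0→{q2, q4}, q2→{q0, q3}, q3→{q0, q2, q3, q5}, q4→{q0, q1, q2, q4}; now {q0, q1, q2, q3, q4, q5}.
Read '0': q0→{q0, q2}, q1→{q4, q5}, q2→{q0}, q3→∅, q4→{q2}, q5→{q3, q4}; now {q0, q2, q3, q4, q5}.
Read '1': q0→{q2, q4}, q2→{q0, q3}, q3→{q0, q2, q3, q5}, q4→{q0, q1, q2, q4}, q5→{q4}; now {q0, q1, q2, q3, q4, q5}.
Read '0': q0→{q0, q2}, q1→{q4, q5}, q2→{q0}, q3→∅, q4→{q2}, q5→{q3, q4}; now {q0, q2, q3, q4, q5}.
Read '2': q0→{q2, q4}, q2→{q1}, q3→∅, q4→{q5}, q5→{q0, q2, q3}; now {q0, q1, q2, q3, q4, q5}.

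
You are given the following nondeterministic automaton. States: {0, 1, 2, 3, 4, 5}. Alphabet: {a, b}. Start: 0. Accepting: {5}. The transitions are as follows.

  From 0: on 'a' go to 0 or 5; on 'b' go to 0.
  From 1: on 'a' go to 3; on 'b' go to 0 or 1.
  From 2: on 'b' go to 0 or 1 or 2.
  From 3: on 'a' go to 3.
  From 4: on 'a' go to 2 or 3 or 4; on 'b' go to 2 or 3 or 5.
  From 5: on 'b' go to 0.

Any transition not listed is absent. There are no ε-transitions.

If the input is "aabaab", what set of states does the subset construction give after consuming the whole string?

{0}

Start in {0}.
Read 'a': 0→{0, 5}; now {0, 5}.
Read 'a': 0→{0, 5}, 5→∅; now {0, 5}.
Read 'b': 0→{0}, 5→{0}; now {0}.
Read 'a': 0→{0, 5}; now {0, 5}.
Read 'a': 0→{0, 5}, 5→∅; now {0, 5}.
Read 'b': 0→{0}, 5→{0}; now {0}.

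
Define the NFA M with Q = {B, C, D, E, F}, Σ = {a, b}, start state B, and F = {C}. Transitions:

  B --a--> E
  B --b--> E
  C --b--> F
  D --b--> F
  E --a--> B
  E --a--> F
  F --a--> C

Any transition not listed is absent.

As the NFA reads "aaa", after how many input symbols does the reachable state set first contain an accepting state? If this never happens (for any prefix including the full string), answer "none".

Start in {B}.
Read 'a': B→{E}; now {E}.
Read 'a': E→{B, F}; now {B, F}.
Read 'a': B→{E}, F→{C}; now {C, E}.
None of the earlier sets intersect F, but {C, E} does.

3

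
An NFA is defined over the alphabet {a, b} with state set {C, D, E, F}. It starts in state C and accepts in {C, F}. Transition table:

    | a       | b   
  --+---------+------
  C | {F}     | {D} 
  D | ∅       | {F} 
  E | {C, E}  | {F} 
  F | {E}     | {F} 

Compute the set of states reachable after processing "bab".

∅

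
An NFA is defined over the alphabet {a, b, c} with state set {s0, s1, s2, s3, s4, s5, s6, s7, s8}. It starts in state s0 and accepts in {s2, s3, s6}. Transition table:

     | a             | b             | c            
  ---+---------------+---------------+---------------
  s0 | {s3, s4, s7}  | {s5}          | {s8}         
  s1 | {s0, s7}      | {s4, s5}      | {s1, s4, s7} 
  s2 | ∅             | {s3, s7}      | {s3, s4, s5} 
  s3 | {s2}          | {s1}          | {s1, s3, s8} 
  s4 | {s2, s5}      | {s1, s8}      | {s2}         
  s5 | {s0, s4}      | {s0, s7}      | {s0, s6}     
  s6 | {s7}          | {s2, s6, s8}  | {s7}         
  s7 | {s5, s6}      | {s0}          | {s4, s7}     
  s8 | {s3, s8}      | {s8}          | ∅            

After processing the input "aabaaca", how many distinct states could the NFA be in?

Start in {s0}.
Read 'a': s0→{s3, s4, s7}; now {s3, s4, s7}.
Read 'a': s3→{s2}, s4→{s2, s5}, s7→{s5, s6}; now {s2, s5, s6}.
Read 'b': s2→{s3, s7}, s5→{s0, s7}, s6→{s2, s6, s8}; now {s0, s2, s3, s6, s7, s8}.
Read 'a': s0→{s3, s4, s7}, s2→∅, s3→{s2}, s6→{s7}, s7→{s5, s6}, s8→{s3, s8}; now {s2, s3, s4, s5, s6, s7, s8}.
Read 'a': s2→∅, s3→{s2}, s4→{s2, s5}, s5→{s0, s4}, s6→{s7}, s7→{s5, s6}, s8→{s3, s8}; now {s0, s2, s3, s4, s5, s6, s7, s8}.
Read 'c': s0→{s8}, s2→{s3, s4, s5}, s3→{s1, s3, s8}, s4→{s2}, s5→{s0, s6}, s6→{s7}, s7→{s4, s7}, s8→∅; now {s0, s1, s2, s3, s4, s5, s6, s7, s8}.
Read 'a': s0→{s3, s4, s7}, s1→{s0, s7}, s2→∅, s3→{s2}, s4→{s2, s5}, s5→{s0, s4}, s6→{s7}, s7→{s5, s6}, s8→{s3, s8}; now {s0, s2, s3, s4, s5, s6, s7, s8}.
That set has 8 states.

8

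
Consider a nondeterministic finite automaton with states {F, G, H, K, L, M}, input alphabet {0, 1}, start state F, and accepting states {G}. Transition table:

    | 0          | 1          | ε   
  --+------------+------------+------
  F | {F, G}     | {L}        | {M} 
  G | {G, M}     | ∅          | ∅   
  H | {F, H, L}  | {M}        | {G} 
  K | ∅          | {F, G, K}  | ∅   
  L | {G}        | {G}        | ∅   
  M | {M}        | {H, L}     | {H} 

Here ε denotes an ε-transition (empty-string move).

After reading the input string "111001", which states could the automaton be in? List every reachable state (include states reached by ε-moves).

{G, H, L, M}

Start: ε-closure({F}) = {F, G, H, M}.
Read '1': {F, G, H, M} → {G, H, L, M}.
Read '1': {G, H, L, M} → {G, H, L, M}.
Read '1': {G, H, L, M} → {G, H, L, M}.
Read '0': {G, H, L, M} → {F, G, H, L, M}.
Read '0': {F, G, H, L, M} → {F, G, H, L, M}.
Read '1': {F, G, H, L, M} → {G, H, L, M}.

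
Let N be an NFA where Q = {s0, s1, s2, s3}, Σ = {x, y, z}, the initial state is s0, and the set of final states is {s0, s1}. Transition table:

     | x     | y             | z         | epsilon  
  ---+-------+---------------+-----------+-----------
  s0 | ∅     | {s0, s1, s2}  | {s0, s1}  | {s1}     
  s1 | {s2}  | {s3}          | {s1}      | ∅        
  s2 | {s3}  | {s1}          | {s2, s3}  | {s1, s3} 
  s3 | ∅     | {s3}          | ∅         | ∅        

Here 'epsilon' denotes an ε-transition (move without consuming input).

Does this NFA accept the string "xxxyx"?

Yes

Start: ε-closure({s0}) = {s0, s1}.
Read 'x': s0→∅, s1→{s2}; union {s2}; ε-closure = {s1, s2, s3}.
Read 'x': s1→{s2}, s2→{s3}, s3→∅; union {s2, s3}; ε-closure = {s1, s2, s3}.
Read 'x': s1→{s2}, s2→{s3}, s3→∅; union {s2, s3}; ε-closure = {s1, s2, s3}.
Read 'y': s1→{s3}, s2→{s1}, s3→{s3}; now {s1, s3}.
Read 'x': s1→{s2}, s3→∅; union {s2}; ε-closure = {s1, s2, s3}.
The final set {s1, s2, s3} contains the accepting state s1.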